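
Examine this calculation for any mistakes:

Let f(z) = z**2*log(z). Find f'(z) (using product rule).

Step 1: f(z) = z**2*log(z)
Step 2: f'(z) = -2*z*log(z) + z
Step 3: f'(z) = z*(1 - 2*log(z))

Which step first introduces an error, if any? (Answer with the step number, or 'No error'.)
Step 2

Step 2 is incorrect due to a sign flip.
The step shows: -2*z*log(z) + z
The correct value should be: 2*z*log(z) + z

Explanation: The sign of one term was flipped: the term 2*z*log(z) was incorrectly written as -2*z*log(z)
The later steps are derived from this incorrect expression, so the error originates in Step 2.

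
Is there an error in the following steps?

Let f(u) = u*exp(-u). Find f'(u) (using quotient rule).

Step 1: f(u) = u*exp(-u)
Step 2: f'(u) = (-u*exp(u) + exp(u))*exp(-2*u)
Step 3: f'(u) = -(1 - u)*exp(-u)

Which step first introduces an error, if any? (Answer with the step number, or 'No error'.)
Step 3

Step 3 is incorrect due to a sign flip.
The step shows: -(1 - u)*exp(-u)
The correct value should be: (1 - u)*exp(-u)

Explanation: The sign of the whole expression was flipped: the term (1 - u)*exp(-u) was incorrectly written as -(1 - u)*exp(-u)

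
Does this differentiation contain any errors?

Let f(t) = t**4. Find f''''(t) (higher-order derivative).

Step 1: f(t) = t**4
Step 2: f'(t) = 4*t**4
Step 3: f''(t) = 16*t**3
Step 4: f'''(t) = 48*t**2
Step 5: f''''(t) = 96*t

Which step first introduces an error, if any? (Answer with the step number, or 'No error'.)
Step 2

Step 2 is incorrect due to a wrong exponent.
The step shows: 4*t**4
The correct value should be: 4*t**3

Explanation: The exponent 3 on t was incorrectly written as 4: the term 4*t**3 was incorrectly written as 4*t**4
The later steps are derived from this incorrect expression, so the error originates in Step 2.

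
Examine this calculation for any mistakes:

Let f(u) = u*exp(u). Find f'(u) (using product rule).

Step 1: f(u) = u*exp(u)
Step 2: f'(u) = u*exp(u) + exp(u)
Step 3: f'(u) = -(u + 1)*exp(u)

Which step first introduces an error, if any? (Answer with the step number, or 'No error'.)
Step 3

Step 3 is incorrect due to a sign flip.
The step shows: -(u + 1)*exp(u)
The correct value should be: (u + 1)*exp(u)

Explanation: The sign of the whole expression was flipped: the term (u + 1)*exp(u) was incorrectly written as -(u + 1)*exp(u)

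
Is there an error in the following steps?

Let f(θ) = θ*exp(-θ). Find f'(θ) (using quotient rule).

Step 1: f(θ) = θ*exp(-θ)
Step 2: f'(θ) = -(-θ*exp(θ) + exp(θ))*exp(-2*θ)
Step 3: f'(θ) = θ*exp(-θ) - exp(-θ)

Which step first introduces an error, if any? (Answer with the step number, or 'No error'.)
Step 2

Step 2 is incorrect due to a sign flip.
The step shows: -(-θ*exp(θ) + exp(θ))*exp(-2*θ)
The correct value should be: (-θ*exp(θ) + exp(θ))*exp(-2*θ)

Explanation: The sign of the whole expression was flipped: the term (-θ*exp(θ) + exp(θ))*exp(-2*θ) was incorrectly written as -(-θ*exp(θ) + exp(θ))*exp(-2*θ)
The later steps are derived from this incorrect expression, so the error originates in Step 2.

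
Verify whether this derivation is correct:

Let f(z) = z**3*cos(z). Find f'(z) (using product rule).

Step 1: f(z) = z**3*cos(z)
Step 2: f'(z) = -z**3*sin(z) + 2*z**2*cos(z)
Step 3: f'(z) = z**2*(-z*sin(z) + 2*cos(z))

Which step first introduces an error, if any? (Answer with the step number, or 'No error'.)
Step 2

Step 2 is incorrect due to a wrong coefficient.
The step shows: -z**3*sin(z) + 2*z**2*cos(z)
The correct value should be: -z**3*sin(z) + 3*z**2*cos(z)

Explanation: The coefficient 3 was incorrectly written as 2: the term 3*z**2*cos(z) was incorrectly written as 2*z**2*cos(z)
The later steps are derived from this incorrect expression, so the error originates in Step 2.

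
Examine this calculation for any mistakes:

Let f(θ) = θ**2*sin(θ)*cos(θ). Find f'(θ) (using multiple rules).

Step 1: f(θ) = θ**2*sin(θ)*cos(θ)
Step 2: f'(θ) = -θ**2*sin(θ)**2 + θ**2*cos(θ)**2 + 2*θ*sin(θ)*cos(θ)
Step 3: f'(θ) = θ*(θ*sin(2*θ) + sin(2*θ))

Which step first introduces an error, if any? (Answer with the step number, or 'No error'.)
Step 3

Step 3 is incorrect due to a wrong trig function.
The step shows: θ*(θ*sin(2*θ) + sin(2*θ))
The correct value should be: θ*(θ*cos(2*θ) + sin(2*θ))

Explanation: cos(2*θ) was incorrectly written as sin(2*θ): the term θ*(θ*cos(2*θ) + sin(2*θ)) was incorrectly written as θ*(θ*sin(2*θ) + sin(2*θ))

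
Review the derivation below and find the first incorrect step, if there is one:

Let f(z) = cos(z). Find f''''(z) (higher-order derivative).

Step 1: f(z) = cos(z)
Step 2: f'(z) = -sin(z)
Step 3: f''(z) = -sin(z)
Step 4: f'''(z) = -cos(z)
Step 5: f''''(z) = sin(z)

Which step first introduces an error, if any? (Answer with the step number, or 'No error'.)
Step 3

Step 3 is incorrect due to a wrong trig function.
The step shows: -sin(z)
The correct value should be: -cos(z)

Explanation: cos(z) was incorrectly written as sin(z): the term -cos(z) was incorrectly written as -sin(z)
The later steps are derived from this incorrect expression, so the error originates in Step 3.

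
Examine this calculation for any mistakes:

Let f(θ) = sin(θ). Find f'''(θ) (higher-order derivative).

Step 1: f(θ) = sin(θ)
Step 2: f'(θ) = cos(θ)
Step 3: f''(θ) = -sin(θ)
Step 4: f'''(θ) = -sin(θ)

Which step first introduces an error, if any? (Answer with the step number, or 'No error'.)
Step 4

Step 4 is incorrect due to a wrong trig function.
The step shows: -sin(θ)
The correct value should be: -cos(θ)

Explanation: cos(θ) was incorrectly written as sin(θ): the term -cos(θ) was incorrectly written as -sin(θ)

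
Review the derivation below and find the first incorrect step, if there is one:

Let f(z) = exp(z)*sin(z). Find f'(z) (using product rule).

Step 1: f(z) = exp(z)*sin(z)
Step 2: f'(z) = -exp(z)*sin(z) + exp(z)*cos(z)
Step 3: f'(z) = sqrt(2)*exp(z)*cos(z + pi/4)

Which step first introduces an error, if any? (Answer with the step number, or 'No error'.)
Step 2

Step 2 is incorrect due to a sign flip.
The step shows: -exp(z)*sin(z) + exp(z)*cos(z)
The correct value should be: exp(z)*sin(z) + exp(z)*cos(z)

Explanation: The sign of one term was flipped: the term exp(z)*sin(z) was incorrectly written as -exp(z)*sin(z)
The later steps are derived from this incorrect expression, so the error originates in Step 2.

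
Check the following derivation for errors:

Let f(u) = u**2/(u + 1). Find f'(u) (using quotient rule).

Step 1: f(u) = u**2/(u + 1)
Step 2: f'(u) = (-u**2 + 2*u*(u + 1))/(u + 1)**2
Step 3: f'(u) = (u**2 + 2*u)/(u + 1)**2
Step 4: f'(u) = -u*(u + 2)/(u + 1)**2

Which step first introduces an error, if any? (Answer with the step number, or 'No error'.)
Step 4

Step 4 is incorrect due to a sign flip.
The step shows: -u*(u + 2)/(u + 1)**2
The correct value should be: u*(u + 2)/(u + 1)**2

Explanation: The sign of the whole expression was flipped: the term u*(u + 2)/(u + 1)**2 was incorrectly written as -u*(u + 2)/(u + 1)**2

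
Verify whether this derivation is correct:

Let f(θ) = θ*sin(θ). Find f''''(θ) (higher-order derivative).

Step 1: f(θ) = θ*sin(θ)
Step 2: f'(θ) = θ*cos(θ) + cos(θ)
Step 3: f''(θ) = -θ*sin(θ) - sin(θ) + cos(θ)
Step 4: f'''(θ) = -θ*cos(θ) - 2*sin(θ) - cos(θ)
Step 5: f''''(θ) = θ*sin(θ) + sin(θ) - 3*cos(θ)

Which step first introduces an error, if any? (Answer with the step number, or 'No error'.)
Step 2

Step 2 is incorrect due to a wrong trig function.
The step shows: θ*cos(θ) + cos(θ)
The correct value should be: θ*cos(θ) + sin(θ)

Explanation: sin(θ) was incorrectly written as cos(θ): the term sin(θ) was incorrectly written as cos(θ)
The later steps are derived from this incorrect expression, so the error originates in Step 2.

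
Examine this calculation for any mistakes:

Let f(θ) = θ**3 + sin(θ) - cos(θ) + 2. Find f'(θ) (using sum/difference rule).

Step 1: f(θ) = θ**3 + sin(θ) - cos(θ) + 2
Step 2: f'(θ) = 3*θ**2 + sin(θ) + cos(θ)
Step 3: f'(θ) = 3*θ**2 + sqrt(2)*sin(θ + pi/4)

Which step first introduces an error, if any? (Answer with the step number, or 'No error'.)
No error

All steps in this derivation are correct.
The final answer f'(θ) = 3*θ**2 + sqrt(2)*sin(θ + pi/4) is valid.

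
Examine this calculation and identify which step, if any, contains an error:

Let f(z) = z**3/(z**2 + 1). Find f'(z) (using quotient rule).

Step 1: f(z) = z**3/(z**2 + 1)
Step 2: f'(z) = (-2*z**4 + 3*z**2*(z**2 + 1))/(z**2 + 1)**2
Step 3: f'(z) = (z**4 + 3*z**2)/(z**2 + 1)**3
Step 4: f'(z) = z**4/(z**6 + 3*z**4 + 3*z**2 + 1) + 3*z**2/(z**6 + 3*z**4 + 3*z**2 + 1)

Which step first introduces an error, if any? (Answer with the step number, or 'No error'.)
Step 3

Step 3 is incorrect due to a wrong exponent.
The step shows: (z**4 + 3*z**2)/(z**2 + 1)**3
The correct value should be: (z**4 + 3*z**2)/(z**2 + 1)**2

Explanation: The exponent -2 on z**2 + 1 was incorrectly written as -3: the term (z**4 + 3*z**2)/(z**2 + 1)**2 was incorrectly written as (z**4 + 3*z**2)/(z**2 + 1)**3
The later steps are derived from this incorrect expression, so the error originates in Step 3.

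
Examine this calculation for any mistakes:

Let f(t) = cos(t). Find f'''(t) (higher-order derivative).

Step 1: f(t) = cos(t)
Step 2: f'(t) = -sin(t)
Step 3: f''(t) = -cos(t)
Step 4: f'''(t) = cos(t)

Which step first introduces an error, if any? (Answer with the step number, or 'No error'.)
Step 4

Step 4 is incorrect due to a wrong trig function.
The step shows: cos(t)
The correct value should be: sin(t)

Explanation: sin(t) was incorrectly written as cos(t): the term sin(t) was incorrectly written as cos(t)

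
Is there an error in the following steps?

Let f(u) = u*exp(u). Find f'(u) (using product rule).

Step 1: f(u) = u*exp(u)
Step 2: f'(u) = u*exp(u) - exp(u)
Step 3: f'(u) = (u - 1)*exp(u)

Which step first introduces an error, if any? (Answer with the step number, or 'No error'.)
Step 2

Step 2 is incorrect due to a sign flip.
The step shows: u*exp(u) - exp(u)
The correct value should be: u*exp(u) + exp(u)

Explanation: The sign of one term was flipped: the term exp(u) was incorrectly written as -exp(u)
The later steps are derived from this incorrect expression, so the error originates in Step 2.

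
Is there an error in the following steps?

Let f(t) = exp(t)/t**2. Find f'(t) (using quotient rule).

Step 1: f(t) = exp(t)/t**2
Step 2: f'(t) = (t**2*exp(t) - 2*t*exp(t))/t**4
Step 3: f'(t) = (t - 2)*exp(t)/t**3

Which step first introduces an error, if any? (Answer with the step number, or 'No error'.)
No error

All steps in this derivation are correct.
The final answer f'(t) = (t - 2)*exp(t)/t**3 is valid.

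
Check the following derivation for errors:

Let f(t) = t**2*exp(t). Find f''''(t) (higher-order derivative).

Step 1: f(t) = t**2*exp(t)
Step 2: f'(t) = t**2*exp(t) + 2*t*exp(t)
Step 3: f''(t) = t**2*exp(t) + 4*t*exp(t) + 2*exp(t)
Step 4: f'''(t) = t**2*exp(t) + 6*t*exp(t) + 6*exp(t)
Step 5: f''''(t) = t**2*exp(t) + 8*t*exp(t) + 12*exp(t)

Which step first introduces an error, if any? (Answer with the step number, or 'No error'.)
No error

All steps in this derivation are correct.
The final answer f''''(t) = t**2*exp(t) + 8*t*exp(t) + 12*exp(t) is valid.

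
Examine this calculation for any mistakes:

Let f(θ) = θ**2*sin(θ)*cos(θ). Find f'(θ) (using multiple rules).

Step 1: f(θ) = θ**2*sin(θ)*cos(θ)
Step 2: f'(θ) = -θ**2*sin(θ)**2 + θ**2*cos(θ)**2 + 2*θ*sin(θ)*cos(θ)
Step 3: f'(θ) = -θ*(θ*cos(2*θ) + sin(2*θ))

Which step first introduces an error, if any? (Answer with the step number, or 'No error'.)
Step 3

Step 3 is incorrect due to a sign flip.
The step shows: -θ*(θ*cos(2*θ) + sin(2*θ))
The correct value should be: θ*(θ*cos(2*θ) + sin(2*θ))

Explanation: The sign of the whole expression was flipped: the term θ*(θ*cos(2*θ) + sin(2*θ)) was incorrectly written as -θ*(θ*cos(2*θ) + sin(2*θ))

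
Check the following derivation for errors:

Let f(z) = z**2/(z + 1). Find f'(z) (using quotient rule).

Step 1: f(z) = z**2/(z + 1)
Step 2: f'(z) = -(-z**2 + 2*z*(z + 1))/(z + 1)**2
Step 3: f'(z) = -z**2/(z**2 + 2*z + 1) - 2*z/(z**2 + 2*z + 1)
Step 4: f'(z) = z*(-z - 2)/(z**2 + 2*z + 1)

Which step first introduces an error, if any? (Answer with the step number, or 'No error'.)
Step 2

Step 2 is incorrect due to a sign flip.
The step shows: -(-z**2 + 2*z*(z + 1))/(z + 1)**2
The correct value should be: (-z**2 + 2*z*(z + 1))/(z + 1)**2

Explanation: The sign of the whole expression was flipped: the term (-z**2 + 2*z*(z + 1))/(z + 1)**2 was incorrectly written as -(-z**2 + 2*z*(z + 1))/(z + 1)**2
The later steps are derived from this incorrect expression, so the error originates in Step 2.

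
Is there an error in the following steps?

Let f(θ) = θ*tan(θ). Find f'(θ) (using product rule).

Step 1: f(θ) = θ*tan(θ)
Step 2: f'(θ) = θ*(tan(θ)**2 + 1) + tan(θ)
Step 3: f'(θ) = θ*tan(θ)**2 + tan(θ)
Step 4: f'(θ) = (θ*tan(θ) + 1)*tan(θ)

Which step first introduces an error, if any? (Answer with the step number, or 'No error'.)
Step 3

Step 3 is incorrect due to a dropped term.
The step shows: θ*tan(θ)**2 + tan(θ)
The correct value should be: θ*tan(θ)**2 + θ + tan(θ)

Explanation: A term was dropped: the term θ was incorrectly omitted
The later steps are derived from this incorrect expression, so the error originates in Step 3.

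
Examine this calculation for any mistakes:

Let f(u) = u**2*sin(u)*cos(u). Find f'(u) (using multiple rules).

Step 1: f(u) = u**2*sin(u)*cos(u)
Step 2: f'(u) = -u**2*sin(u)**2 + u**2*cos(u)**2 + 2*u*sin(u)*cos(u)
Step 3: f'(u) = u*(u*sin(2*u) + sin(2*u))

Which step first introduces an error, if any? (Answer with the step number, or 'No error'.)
Step 3

Step 3 is incorrect due to a wrong trig function.
The step shows: u*(u*sin(2*u) + sin(2*u))
The correct value should be: u*(u*cos(2*u) + sin(2*u))

Explanation: cos(2*u) was incorrectly written as sin(2*u): the term u*(u*cos(2*u) + sin(2*u)) was incorrectly written as u*(u*sin(2*u) + sin(2*u))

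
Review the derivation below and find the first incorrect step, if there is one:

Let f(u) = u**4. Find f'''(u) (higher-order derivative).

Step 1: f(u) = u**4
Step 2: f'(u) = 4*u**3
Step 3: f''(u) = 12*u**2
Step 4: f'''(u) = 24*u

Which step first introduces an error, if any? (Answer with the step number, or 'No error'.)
No error

All steps in this derivation are correct.
The final answer f'''(u) = 24*u is valid.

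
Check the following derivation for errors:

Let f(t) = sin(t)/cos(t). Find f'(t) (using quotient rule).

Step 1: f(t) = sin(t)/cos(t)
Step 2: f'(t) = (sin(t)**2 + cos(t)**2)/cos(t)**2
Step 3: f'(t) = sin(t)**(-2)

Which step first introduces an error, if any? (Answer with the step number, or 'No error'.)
Step 3

Step 3 is incorrect due to a wrong trig function.
The step shows: sin(t)**(-2)
The correct value should be: cos(t)**(-2)

Explanation: cos(t) was incorrectly written as sin(t): the term cos(t)**(-2) was incorrectly written as sin(t)**(-2)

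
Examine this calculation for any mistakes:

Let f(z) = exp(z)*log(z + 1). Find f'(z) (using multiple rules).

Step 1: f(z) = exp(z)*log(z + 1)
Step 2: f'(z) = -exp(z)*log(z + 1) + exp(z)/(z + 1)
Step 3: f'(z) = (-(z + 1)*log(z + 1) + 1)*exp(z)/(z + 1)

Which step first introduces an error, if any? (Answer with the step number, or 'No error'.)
Step 2

Step 2 is incorrect due to a sign flip.
The step shows: -exp(z)*log(z + 1) + exp(z)/(z + 1)
The correct value should be: exp(z)*log(z + 1) + exp(z)/(z + 1)

Explanation: The sign of one term was flipped: the term exp(z)*log(z + 1) was incorrectly written as -exp(z)*log(z + 1)
The later steps are derived from this incorrect expression, so the error originates in Step 2.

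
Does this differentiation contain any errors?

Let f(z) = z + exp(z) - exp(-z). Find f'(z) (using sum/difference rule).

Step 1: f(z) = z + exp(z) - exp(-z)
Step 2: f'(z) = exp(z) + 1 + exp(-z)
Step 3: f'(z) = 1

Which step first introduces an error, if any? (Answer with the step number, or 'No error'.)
Step 3

Step 3 is incorrect due to a dropped term.
The step shows: 1
The correct value should be: 2*cosh(z) + 1

Explanation: A term was dropped: the term 2*cosh(z) was incorrectly omitted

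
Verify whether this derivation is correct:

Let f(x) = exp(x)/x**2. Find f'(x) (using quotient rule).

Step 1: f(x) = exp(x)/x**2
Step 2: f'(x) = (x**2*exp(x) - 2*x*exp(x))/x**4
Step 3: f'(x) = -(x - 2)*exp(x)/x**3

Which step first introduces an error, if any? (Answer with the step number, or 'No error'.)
Step 3

Step 3 is incorrect due to a sign flip.
The step shows: -(x - 2)*exp(x)/x**3
The correct value should be: (x - 2)*exp(x)/x**3

Explanation: The sign of the whole expression was flipped: the term (x - 2)*exp(x)/x**3 was incorrectly written as -(x - 2)*exp(x)/x**3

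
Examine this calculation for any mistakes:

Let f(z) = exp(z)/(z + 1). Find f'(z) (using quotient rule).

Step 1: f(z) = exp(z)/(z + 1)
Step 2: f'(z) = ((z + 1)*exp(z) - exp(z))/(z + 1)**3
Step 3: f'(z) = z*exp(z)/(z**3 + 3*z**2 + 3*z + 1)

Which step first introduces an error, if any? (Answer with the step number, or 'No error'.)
Step 2

Step 2 is incorrect due to a wrong exponent.
The step shows: ((z + 1)*exp(z) - exp(z))/(z + 1)**3
The correct value should be: ((z + 1)*exp(z) - exp(z))/(z + 1)**2

Explanation: The exponent -2 on z + 1 was incorrectly written as -3: the term ((z + 1)*exp(z) - exp(z))/(z + 1)**2 was incorrectly written as ((z + 1)*exp(z) - exp(z))/(z + 1)**3
The later steps are derived from this incorrect expression, so the error originates in Step 2.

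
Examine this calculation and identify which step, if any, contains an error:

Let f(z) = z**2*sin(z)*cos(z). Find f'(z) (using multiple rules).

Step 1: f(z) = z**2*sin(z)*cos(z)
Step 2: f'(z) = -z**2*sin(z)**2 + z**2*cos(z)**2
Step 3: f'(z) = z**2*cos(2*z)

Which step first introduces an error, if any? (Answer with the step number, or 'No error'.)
Step 2

Step 2 is incorrect due to a dropped term.
The step shows: -z**2*sin(z)**2 + z**2*cos(z)**2
The correct value should be: -z**2*sin(z)**2 + z**2*cos(z)**2 + 2*z*sin(z)*cos(z)

Explanation: A term was dropped: the term 2*z*sin(z)*cos(z) was incorrectly omitted
The later steps are derived from this incorrect expression, so the error originates in Step 2.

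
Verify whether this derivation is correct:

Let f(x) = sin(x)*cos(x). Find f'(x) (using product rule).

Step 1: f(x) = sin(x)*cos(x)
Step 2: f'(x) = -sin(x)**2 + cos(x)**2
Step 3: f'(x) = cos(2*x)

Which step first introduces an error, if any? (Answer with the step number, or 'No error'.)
No error

All steps in this derivation are correct.
The final answer f'(x) = cos(2*x) is valid.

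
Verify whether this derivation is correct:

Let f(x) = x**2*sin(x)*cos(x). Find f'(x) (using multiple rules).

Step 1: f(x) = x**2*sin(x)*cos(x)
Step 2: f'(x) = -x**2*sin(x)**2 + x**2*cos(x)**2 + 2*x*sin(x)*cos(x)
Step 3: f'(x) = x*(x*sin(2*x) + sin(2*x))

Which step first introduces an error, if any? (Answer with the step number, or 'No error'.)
Step 3

Step 3 is incorrect due to a wrong trig function.
The step shows: x*(x*sin(2*x) + sin(2*x))
The correct value should be: x*(x*cos(2*x) + sin(2*x))

Explanation: cos(2*x) was incorrectly written as sin(2*x): the term x*(x*cos(2*x) + sin(2*x)) was incorrectly written as x*(x*sin(2*x) + sin(2*x))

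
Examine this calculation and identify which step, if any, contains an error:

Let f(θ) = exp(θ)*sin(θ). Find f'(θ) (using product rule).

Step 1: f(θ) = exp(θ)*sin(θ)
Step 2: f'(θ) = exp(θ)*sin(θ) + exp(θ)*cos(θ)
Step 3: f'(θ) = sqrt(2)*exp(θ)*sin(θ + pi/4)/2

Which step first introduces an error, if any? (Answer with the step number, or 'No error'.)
Step 3

Step 3 is incorrect due to a wrong exponent.
The step shows: sqrt(2)*exp(θ)*sin(θ + pi/4)/2
The correct value should be: sqrt(2)*exp(θ)*sin(θ + pi/4)

Explanation: The exponent 1/2 on 2 was incorrectly written as -1/2: the term sqrt(2)*exp(θ)*sin(θ + pi/4) was incorrectly written as sqrt(2)*exp(θ)*sin(θ + pi/4)/2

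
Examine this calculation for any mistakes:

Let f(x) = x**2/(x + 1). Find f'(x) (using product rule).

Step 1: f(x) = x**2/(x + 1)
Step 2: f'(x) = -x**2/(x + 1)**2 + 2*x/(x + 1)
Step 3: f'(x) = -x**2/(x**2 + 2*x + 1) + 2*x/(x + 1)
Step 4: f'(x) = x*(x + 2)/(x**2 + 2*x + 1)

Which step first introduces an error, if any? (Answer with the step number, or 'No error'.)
No error

All steps in this derivation are correct.
The final answer f'(x) = x*(x + 2)/(x**2 + 2*x + 1) is valid.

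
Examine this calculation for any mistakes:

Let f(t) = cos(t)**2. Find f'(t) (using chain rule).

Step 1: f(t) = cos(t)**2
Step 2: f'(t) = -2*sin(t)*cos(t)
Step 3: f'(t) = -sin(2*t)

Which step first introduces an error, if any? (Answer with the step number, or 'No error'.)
No error

All steps in this derivation are correct.
The final answer f'(t) = -sin(2*t) is valid.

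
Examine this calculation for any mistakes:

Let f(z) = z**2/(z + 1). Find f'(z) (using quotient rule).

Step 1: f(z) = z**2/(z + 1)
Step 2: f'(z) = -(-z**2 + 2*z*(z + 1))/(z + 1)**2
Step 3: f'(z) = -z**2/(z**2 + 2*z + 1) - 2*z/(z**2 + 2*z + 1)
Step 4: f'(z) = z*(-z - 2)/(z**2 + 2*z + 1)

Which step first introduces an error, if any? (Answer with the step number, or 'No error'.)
Step 2

Step 2 is incorrect due to a sign flip.
The step shows: -(-z**2 + 2*z*(z + 1))/(z + 1)**2
The correct value should be: (-z**2 + 2*z*(z + 1))/(z + 1)**2

Explanation: The sign of the whole expression was flipped: the term (-z**2 + 2*z*(z + 1))/(z + 1)**2 was incorrectly written as -(-z**2 + 2*z*(z + 1))/(z + 1)**2
The later steps are derived from this incorrect expression, so the error originates in Step 2.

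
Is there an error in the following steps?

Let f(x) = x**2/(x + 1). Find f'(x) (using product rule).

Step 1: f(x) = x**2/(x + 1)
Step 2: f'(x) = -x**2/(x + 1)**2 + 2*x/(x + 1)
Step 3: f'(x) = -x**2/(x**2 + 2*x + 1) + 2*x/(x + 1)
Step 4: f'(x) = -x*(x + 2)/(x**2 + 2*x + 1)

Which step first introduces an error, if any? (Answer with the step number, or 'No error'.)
Step 4

Step 4 is incorrect due to a sign flip.
The step shows: -x*(x + 2)/(x**2 + 2*x + 1)
The correct value should be: x*(x + 2)/(x**2 + 2*x + 1)

Explanation: The sign of the whole expression was flipped: the term x*(x + 2)/(x**2 + 2*x + 1) was incorrectly written as -x*(x + 2)/(x**2 + 2*x + 1)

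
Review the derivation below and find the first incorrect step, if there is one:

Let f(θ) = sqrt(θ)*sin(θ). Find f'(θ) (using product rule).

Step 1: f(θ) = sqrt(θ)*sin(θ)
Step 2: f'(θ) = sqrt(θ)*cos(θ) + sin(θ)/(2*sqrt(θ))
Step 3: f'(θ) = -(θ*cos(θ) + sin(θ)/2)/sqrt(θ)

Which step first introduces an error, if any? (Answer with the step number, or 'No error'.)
Step 3

Step 3 is incorrect due to a sign flip.
The step shows: -(θ*cos(θ) + sin(θ)/2)/sqrt(θ)
The correct value should be: (θ*cos(θ) + sin(θ)/2)/sqrt(θ)

Explanation: The sign of the whole expression was flipped: the term (θ*cos(θ) + sin(θ)/2)/sqrt(θ) was incorrectly written as -(θ*cos(θ) + sin(θ)/2)/sqrt(θ)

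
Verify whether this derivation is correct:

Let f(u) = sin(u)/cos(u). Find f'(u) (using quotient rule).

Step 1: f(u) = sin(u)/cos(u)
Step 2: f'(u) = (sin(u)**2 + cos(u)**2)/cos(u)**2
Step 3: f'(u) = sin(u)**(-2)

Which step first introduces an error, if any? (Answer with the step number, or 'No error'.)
Step 3

Step 3 is incorrect due to a wrong trig function.
The step shows: sin(u)**(-2)
The correct value should be: cos(u)**(-2)

Explanation: cos(u) was incorrectly written as sin(u): the term cos(u)**(-2) was incorrectly written as sin(u)**(-2)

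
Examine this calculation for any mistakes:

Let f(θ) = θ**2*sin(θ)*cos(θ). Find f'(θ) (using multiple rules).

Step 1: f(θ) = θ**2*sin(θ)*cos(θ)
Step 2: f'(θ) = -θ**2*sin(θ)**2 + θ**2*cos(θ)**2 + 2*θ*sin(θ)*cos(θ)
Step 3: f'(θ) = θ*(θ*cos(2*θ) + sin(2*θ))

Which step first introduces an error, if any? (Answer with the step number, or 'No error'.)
No error

All steps in this derivation are correct.
The final answer f'(θ) = θ*(θ*cos(2*θ) + sin(2*θ)) is valid.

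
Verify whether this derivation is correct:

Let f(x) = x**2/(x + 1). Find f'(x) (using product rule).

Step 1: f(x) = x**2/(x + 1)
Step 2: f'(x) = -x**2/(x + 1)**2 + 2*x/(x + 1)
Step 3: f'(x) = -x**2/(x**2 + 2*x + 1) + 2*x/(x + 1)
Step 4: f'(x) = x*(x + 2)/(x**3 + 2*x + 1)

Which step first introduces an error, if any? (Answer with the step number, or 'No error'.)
Step 4

Step 4 is incorrect due to a wrong exponent.
The step shows: x*(x + 2)/(x**3 + 2*x + 1)
The correct value should be: x*(x + 2)/(x**2 + 2*x + 1)

Explanation: The exponent 2 on x was incorrectly written as 3: the term x*(x + 2)/(x**2 + 2*x + 1) was incorrectly written as x*(x + 2)/(x**3 + 2*x + 1)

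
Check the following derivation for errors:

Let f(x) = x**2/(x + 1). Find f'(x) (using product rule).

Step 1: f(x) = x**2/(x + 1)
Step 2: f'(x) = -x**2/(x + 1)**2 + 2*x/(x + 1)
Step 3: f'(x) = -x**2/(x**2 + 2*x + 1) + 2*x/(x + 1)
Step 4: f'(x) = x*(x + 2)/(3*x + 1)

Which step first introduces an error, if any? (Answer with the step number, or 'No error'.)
Step 4

Step 4 is incorrect due to a wrong exponent.
The step shows: x*(x + 2)/(3*x + 1)
The correct value should be: x*(x + 2)/(x**2 + 2*x + 1)

Explanation: The exponent 2 on x was incorrectly written as 1: the term x*(x + 2)/(x**2 + 2*x + 1) was incorrectly written as x*(x + 2)/(3*x + 1)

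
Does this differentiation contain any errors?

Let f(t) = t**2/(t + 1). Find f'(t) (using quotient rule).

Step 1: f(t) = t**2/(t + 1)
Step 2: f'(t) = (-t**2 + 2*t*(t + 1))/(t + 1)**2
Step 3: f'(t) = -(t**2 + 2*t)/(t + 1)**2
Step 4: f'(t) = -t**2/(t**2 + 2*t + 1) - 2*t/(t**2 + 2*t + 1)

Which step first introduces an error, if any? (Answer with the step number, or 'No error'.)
Step 3

Step 3 is incorrect due to a sign flip.
The step shows: -(t**2 + 2*t)/(t + 1)**2
The correct value should be: (t**2 + 2*t)/(t + 1)**2

Explanation: The sign of the whole expression was flipped: the term (t**2 + 2*t)/(t + 1)**2 was incorrectly written as -(t**2 + 2*t)/(t + 1)**2
The later steps are derived from this incorrect expression, so the error originates in Step 3.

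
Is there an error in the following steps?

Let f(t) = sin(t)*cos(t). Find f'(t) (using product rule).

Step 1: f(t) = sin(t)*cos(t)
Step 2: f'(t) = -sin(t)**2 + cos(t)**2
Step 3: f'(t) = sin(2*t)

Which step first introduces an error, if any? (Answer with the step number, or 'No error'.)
Step 3

Step 3 is incorrect due to a wrong trig function.
The step shows: sin(2*t)
The correct value should be: cos(2*t)

Explanation: cos(2*t) was incorrectly written as sin(2*t): the term cos(2*t) was incorrectly written as sin(2*t)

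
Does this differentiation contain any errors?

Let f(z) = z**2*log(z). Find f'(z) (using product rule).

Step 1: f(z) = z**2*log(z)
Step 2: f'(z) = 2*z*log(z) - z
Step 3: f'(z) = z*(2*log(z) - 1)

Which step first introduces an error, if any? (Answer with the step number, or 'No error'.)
Step 2

Step 2 is incorrect due to a sign flip.
The step shows: 2*z*log(z) - z
The correct value should be: 2*z*log(z) + z

Explanation: The sign of one term was flipped: the term z was incorrectly written as -z
The later steps are derived from this incorrect expression, so the error originates in Step 2.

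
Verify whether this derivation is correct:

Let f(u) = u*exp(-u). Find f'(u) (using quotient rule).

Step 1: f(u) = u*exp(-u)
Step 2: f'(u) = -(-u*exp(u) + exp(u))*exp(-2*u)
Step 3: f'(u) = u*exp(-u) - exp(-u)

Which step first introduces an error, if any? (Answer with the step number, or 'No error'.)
Step 2

Step 2 is incorrect due to a sign flip.
The step shows: -(-u*exp(u) + exp(u))*exp(-2*u)
The correct value should be: (-u*exp(u) + exp(u))*exp(-2*u)

Explanation: The sign of the whole expression was flipped: the term (-u*exp(u) + exp(u))*exp(-2*u) was incorrectly written as -(-u*exp(u) + exp(u))*exp(-2*u)
The later steps are derived from this incorrect expression, so the error originates in Step 2.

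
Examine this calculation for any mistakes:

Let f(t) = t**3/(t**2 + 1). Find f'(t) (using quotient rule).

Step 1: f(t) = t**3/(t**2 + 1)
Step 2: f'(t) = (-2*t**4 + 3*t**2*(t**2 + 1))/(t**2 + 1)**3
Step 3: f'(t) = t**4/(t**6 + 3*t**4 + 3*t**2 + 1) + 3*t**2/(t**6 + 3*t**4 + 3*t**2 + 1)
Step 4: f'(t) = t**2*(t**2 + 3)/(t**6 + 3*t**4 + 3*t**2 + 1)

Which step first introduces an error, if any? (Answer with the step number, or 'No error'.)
Step 2

Step 2 is incorrect due to a wrong exponent.
The step shows: (-2*t**4 + 3*t**2*(t**2 + 1))/(t**2 + 1)**3
The correct value should be: (-2*t**4 + 3*t**2*(t**2 + 1))/(t**2 + 1)**2

Explanation: The exponent -2 on t**2 + 1 was incorrectly written as -3: the term (-2*t**4 + 3*t**2*(t**2 + 1))/(t**2 + 1)**2 was incorrectly written as (-2*t**4 + 3*t**2*(t**2 + 1))/(t**2 + 1)**3
The later steps are derived from this incorrect expression, so the error originates in Step 2.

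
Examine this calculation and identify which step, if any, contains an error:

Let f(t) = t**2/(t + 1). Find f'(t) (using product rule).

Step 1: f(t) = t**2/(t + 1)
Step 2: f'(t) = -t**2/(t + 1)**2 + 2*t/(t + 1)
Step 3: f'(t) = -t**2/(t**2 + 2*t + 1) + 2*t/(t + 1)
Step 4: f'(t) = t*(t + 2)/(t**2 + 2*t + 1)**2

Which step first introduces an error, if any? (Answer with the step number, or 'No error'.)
Step 4

Step 4 is incorrect due to a wrong exponent.
The step shows: t*(t + 2)/(t**2 + 2*t + 1)**2
The correct value should be: t*(t + 2)/(t**2 + 2*t + 1)

Explanation: The exponent -1 on t**2 + 2*t + 1 was incorrectly written as -2: the term t*(t + 2)/(t**2 + 2*t + 1) was incorrectly written as t*(t + 2)/(t**2 + 2*t + 1)**2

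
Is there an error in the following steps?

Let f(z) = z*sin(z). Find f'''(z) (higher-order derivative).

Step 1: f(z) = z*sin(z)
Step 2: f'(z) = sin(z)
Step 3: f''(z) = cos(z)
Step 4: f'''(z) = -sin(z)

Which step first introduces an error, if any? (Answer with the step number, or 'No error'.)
Step 2

Step 2 is incorrect due to a dropped term.
The step shows: sin(z)
The correct value should be: z*cos(z) + sin(z)

Explanation: A term was dropped: the term z*cos(z) was incorrectly omitted
The later steps are derived from this incorrect expression, so the error originates in Step 2.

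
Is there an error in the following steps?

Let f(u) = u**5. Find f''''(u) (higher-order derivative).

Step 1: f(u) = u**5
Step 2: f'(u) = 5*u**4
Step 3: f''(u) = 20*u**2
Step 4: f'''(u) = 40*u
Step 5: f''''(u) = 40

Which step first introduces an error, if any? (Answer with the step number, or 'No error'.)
Step 3

Step 3 is incorrect due to a wrong exponent.
The step shows: 20*u**2
The correct value should be: 20*u**3

Explanation: The exponent 3 on u was incorrectly written as 2: the term 20*u**3 was incorrectly written as 20*u**2
The later steps are derived from this incorrect expression, so the error originates in Step 3.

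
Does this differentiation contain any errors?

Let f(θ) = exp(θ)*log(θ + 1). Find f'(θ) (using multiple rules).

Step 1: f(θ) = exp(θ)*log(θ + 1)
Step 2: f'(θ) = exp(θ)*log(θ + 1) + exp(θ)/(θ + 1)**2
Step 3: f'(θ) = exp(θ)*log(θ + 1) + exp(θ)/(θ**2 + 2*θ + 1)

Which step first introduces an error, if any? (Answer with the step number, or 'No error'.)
Step 2

Step 2 is incorrect due to a wrong exponent.
The step shows: exp(θ)*log(θ + 1) + exp(θ)/(θ + 1)**2
The correct value should be: exp(θ)*log(θ + 1) + exp(θ)/(θ + 1)

Explanation: The exponent -1 on θ + 1 was incorrectly written as -2: the term exp(θ)/(θ + 1) was incorrectly written as exp(θ)/(θ + 1)**2
The later steps are derived from this incorrect expression, so the error originates in Step 2.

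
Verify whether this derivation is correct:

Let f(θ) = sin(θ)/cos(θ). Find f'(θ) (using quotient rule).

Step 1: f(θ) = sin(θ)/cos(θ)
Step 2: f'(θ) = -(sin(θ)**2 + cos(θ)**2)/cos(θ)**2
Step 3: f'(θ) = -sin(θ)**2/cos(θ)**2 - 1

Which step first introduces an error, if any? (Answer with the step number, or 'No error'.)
Step 2

Step 2 is incorrect due to a sign flip.
The step shows: -(sin(θ)**2 + cos(θ)**2)/cos(θ)**2
The correct value should be: (sin(θ)**2 + cos(θ)**2)/cos(θ)**2

Explanation: The sign of the whole expression was flipped: the term (sin(θ)**2 + cos(θ)**2)/cos(θ)**2 was incorrectly written as -(sin(θ)**2 + cos(θ)**2)/cos(θ)**2
The later steps are derived from this incorrect expression, so the error originates in Step 2.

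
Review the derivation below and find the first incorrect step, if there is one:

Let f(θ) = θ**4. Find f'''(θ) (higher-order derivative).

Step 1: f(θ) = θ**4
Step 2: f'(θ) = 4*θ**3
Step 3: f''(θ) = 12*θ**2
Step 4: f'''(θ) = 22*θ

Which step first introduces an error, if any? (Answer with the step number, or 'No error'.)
Step 4

Step 4 is incorrect due to a wrong coefficient.
The step shows: 22*θ
The correct value should be: 24*θ

Explanation: The coefficient 24 was incorrectly written as 22: the term 24*θ was incorrectly written as 22*θ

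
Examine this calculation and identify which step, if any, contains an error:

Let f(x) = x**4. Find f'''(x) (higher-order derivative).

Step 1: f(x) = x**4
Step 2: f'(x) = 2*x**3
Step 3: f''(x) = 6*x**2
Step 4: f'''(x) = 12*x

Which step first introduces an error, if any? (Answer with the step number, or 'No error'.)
Step 2

Step 2 is incorrect due to a wrong coefficient.
The step shows: 2*x**3
The correct value should be: 4*x**3

Explanation: The coefficient 4 was incorrectly written as 2: the term 4*x**3 was incorrectly written as 2*x**3
The later steps are derived from this incorrect expression, so the error originates in Step 2.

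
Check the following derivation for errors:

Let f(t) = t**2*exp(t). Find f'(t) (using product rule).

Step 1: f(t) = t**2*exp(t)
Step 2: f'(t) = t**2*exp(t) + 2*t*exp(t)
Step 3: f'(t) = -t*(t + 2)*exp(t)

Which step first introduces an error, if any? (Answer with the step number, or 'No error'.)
Step 3

Step 3 is incorrect due to a sign flip.
The step shows: -t*(t + 2)*exp(t)
The correct value should be: t*(t + 2)*exp(t)

Explanation: The sign of the whole expression was flipped: the term t*(t + 2)*exp(t) was incorrectly written as -t*(t + 2)*exp(t)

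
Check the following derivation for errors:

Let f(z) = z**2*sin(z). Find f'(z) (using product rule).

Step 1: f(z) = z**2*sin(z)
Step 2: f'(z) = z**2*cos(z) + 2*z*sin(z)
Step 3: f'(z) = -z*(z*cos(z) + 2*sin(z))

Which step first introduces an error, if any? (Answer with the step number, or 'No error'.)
Step 3

Step 3 is incorrect due to a sign flip.
The step shows: -z*(z*cos(z) + 2*sin(z))
The correct value should be: z*(z*cos(z) + 2*sin(z))

Explanation: The sign of the whole expression was flipped: the term z*(z*cos(z) + 2*sin(z)) was incorrectly written as -z*(z*cos(z) + 2*sin(z))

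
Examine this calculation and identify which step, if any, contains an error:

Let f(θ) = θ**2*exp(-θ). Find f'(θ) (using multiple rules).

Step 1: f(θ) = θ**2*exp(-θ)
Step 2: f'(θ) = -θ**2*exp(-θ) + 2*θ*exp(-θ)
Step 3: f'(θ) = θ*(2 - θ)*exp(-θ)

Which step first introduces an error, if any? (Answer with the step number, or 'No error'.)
No error

All steps in this derivation are correct.
The final answer f'(θ) = θ*(2 - θ)*exp(-θ) is valid.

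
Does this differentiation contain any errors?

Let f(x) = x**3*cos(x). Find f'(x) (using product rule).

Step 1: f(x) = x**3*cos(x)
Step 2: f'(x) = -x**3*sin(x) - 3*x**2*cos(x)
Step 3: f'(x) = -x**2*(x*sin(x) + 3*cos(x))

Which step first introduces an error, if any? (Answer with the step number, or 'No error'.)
Step 2

Step 2 is incorrect due to a sign flip.
The step shows: -x**3*sin(x) - 3*x**2*cos(x)
The correct value should be: -x**3*sin(x) + 3*x**2*cos(x)

Explanation: The sign of one term was flipped: the term 3*x**2*cos(x) was incorrectly written as -3*x**2*cos(x)
The later steps are derived from this incorrect expression, so the error originates in Step 2.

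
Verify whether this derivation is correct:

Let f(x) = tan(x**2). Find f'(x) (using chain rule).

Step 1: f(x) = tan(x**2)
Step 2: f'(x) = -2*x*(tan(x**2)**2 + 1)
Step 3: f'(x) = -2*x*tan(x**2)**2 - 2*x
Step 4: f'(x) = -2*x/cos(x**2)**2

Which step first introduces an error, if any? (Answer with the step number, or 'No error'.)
Step 2

Step 2 is incorrect due to a sign flip.
The step shows: -2*x*(tan(x**2)**2 + 1)
The correct value should be: 2*x*(tan(x**2)**2 + 1)

Explanation: The sign of the whole expression was flipped: the term 2*x*(tan(x**2)**2 + 1) was incorrectly written as -2*x*(tan(x**2)**2 + 1)
The later steps are derived from this incorrect expression, so the error originates in Step 2.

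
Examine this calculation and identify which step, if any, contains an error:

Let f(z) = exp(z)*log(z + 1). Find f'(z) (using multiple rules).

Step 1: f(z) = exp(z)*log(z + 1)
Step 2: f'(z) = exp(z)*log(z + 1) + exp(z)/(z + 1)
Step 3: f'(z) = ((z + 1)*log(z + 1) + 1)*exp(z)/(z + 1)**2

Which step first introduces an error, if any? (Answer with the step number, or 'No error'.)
Step 3

Step 3 is incorrect due to a wrong exponent.
The step shows: ((z + 1)*log(z + 1) + 1)*exp(z)/(z + 1)**2
The correct value should be: ((z + 1)*log(z + 1) + 1)*exp(z)/(z + 1)

Explanation: The exponent -1 on z + 1 was incorrectly written as -2: the term ((z + 1)*log(z + 1) + 1)*exp(z)/(z + 1) was incorrectly written as ((z + 1)*log(z + 1) + 1)*exp(z)/(z + 1)**2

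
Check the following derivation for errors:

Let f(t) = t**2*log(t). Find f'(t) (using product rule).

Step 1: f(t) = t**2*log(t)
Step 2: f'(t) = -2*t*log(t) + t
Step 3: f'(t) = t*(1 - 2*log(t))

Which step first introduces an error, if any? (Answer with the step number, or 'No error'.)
Step 2

Step 2 is incorrect due to a sign flip.
The step shows: -2*t*log(t) + t
The correct value should be: 2*t*log(t) + t

Explanation: The sign of one term was flipped: the term 2*t*log(t) was incorrectly written as -2*t*log(t)
The later steps are derived from this incorrect expression, so the error originates in Step 2.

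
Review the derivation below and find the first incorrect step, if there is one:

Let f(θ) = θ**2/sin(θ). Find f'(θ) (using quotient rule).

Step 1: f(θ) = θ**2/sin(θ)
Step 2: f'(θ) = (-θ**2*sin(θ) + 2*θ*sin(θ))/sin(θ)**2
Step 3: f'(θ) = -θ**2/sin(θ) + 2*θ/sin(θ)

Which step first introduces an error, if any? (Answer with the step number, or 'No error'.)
Step 2

Step 2 is incorrect due to a wrong trig function.
The step shows: (-θ**2*sin(θ) + 2*θ*sin(θ))/sin(θ)**2
The correct value should be: (-θ**2*cos(θ) + 2*θ*sin(θ))/sin(θ)**2

Explanation: cos(θ) was incorrectly written as sin(θ): the term (-θ**2*cos(θ) + 2*θ*sin(θ))/sin(θ)**2 was incorrectly written as (-θ**2*sin(θ) + 2*θ*sin(θ))/sin(θ)**2
The later steps are derived from this incorrect expression, so the error originates in Step 2.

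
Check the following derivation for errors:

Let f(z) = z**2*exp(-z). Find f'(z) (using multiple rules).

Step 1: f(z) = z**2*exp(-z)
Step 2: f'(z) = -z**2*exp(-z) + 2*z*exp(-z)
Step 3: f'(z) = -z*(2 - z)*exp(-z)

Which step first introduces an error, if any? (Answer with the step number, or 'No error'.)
Step 3

Step 3 is incorrect due to a sign flip.
The step shows: -z*(2 - z)*exp(-z)
The correct value should be: z*(2 - z)*exp(-z)

Explanation: The sign of the whole expression was flipped: the term z*(2 - z)*exp(-z) was incorrectly written as -z*(2 - z)*exp(-z)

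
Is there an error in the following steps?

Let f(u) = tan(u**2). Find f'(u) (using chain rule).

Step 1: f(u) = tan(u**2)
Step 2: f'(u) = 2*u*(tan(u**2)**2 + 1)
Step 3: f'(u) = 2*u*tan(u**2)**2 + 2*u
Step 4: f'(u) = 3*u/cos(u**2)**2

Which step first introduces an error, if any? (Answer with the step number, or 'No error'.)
Step 4

Step 4 is incorrect due to a wrong coefficient.
The step shows: 3*u/cos(u**2)**2
The correct value should be: 2*u/cos(u**2)**2

Explanation: The coefficient 2 was incorrectly written as 3: the term 2*u/cos(u**2)**2 was incorrectly written as 3*u/cos(u**2)**2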